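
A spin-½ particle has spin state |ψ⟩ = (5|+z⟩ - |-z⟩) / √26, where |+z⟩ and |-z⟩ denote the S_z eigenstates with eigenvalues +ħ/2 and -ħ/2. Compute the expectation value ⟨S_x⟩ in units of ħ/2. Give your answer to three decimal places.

⟨σ_x⟩ = 2 Re(a* b)/(|a|²+|b|²) with a = 5, b = -1.
a* b = -5, so ⟨σ_x⟩ = -10/26.
⟨S_x⟩ = (ħ/2)·⟨σ_x⟩.

-0.385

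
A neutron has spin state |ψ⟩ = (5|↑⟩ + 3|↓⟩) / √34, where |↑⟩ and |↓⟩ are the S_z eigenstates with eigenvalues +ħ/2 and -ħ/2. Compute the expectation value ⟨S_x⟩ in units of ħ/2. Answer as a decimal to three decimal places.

⟨σ_x⟩ = 2 Re(a* b)/(|a|²+|b|²) with a = 5, b = 3.
a* b = 15, so ⟨σ_x⟩ = 30/34.
⟨S_x⟩ = (ħ/2)·⟨σ_x⟩.

0.882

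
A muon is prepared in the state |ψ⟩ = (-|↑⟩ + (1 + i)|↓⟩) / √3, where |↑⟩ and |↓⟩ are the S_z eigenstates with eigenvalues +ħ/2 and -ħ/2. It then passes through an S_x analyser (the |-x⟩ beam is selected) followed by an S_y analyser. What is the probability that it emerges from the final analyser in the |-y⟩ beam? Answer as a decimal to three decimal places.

0.417

First analyser (S_x): P(|-x⟩) = |⟨-x|ψ⟩|² = 5/6.
After stage 1 the state is |-x⟩; P(|-y⟩) = |⟨-y|-x⟩|² = 1/2.
Joint probability = 5/6 × 1/2 = 0.417.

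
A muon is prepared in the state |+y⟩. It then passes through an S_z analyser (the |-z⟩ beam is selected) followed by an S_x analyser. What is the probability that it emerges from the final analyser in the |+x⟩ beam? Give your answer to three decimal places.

First analyser (S_z): from |+y⟩, P(|-z⟩) = 1/2.
After stage 1 the state is |-z⟩; P(|+x⟩) = |⟨+x|-z⟩|² = 1/2.
Joint probability = 1/2 × 1/2 = 0.250.

0.250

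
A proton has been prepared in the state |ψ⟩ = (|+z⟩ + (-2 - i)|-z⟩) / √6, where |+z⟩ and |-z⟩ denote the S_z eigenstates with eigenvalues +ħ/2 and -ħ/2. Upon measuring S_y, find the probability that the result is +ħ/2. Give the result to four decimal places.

|+y⟩ = (|+z⟩ + i|-z⟩)/√2, so ⟨+y|ψ⟩ = (2i) / (√2·√6).
P = |2i|² / 12 = 4/12.

0.3333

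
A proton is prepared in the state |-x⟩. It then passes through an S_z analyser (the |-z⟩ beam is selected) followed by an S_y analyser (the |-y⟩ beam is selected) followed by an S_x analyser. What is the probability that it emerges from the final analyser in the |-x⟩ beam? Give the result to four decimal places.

0.1250

First analyser (S_z): from |-x⟩, P(|-z⟩) = 1/2.
After stage 1 the state is |-z⟩; P(|-y⟩) = |⟨-y|-z⟩|² = 1/2.
After stage 2 the state is |-y⟩; P(|-x⟩) = |⟨-x|-y⟩|² = 1/2.
Joint probability = 1/2 × 1/2 × 1/2 = 0.1250.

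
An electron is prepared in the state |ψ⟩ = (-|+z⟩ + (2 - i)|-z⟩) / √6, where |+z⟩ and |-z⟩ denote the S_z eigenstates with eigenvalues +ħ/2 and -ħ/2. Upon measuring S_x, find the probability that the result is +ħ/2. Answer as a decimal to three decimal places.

0.167

|+x⟩ = (|+z⟩ + |-z⟩)/√2, so ⟨+x|ψ⟩ = (1 - i) / (√2·√6).
P = |1 - i|² / 12 = 2/12.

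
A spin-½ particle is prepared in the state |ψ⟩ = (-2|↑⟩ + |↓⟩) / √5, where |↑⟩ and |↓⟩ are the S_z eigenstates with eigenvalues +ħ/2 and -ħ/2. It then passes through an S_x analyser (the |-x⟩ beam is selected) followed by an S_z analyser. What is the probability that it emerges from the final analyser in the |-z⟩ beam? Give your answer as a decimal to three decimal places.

First analyser (S_x): P(|-x⟩) = |⟨-x|ψ⟩|² = 9/10.
After stage 1 the state is |-x⟩; P(|-z⟩) = |⟨-z|-x⟩|² = 1/2.
Joint probability = 9/10 × 1/2 = 0.450.

0.450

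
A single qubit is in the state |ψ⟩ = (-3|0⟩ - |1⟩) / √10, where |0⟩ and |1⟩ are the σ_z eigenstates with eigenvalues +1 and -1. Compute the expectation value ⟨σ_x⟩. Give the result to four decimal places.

0.6000

⟨σ_x⟩ = 2 Re(a* b)/(|a|²+|b|²) with a = -3, b = -1.
a* b = 3, so ⟨σ_x⟩ = 6/10.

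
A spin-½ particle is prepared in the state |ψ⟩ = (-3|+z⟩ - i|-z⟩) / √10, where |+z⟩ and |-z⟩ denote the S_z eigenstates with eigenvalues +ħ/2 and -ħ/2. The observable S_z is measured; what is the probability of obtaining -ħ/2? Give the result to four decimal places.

The -ħ/2 outcome corresponds to |-z⟩. Its amplitude in |ψ⟩ is -i/√10.
P = |-i|² / 10 = 1/10.

0.1000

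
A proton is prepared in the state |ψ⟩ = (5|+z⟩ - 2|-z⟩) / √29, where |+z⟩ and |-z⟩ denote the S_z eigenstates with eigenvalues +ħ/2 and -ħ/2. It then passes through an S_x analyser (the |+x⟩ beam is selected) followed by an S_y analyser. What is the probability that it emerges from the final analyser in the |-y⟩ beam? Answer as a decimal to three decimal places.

0.078

First analyser (S_x): P(|+x⟩) = |⟨+x|ψ⟩|² = 9/58.
After stage 1 the state is |+x⟩; P(|-y⟩) = |⟨-y|+x⟩|² = 1/2.
Joint probability = 9/58 × 1/2 = 0.078.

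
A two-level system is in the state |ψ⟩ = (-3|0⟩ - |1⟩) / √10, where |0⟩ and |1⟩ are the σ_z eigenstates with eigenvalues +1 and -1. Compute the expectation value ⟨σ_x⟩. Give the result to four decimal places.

0.6000

⟨σ_x⟩ = 2 Re(a* b)/(|a|²+|b|²) with a = -3, b = -1.
a* b = 3, so ⟨σ_x⟩ = 6/10.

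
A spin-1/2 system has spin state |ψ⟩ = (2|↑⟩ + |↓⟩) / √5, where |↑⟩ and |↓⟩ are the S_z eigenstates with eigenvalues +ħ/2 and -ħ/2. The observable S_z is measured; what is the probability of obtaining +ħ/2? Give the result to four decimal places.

0.8000

The +ħ/2 outcome corresponds to |↑⟩. Its amplitude in |ψ⟩ is 2/√5.
P = |2|² / 5 = 4/5.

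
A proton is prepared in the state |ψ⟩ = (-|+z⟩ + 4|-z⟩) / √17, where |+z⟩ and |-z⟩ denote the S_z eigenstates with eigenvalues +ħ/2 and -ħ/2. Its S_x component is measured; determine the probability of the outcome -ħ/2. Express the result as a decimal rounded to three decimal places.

|-x⟩ = (|+z⟩ - |-z⟩)/√2, so ⟨-x|ψ⟩ = (-5) / (√2·√17).
P = |-5|² / 34 = 25/34.

0.735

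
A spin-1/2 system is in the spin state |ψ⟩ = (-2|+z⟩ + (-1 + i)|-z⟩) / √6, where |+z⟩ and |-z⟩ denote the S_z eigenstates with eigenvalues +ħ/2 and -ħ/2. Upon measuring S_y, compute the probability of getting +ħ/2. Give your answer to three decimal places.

0.167

|+y⟩ = (|+z⟩ + i|-z⟩)/√2, so ⟨+y|ψ⟩ = (-1 + i) / (√2·√6).
P = |-1 + i|² / 12 = 2/12.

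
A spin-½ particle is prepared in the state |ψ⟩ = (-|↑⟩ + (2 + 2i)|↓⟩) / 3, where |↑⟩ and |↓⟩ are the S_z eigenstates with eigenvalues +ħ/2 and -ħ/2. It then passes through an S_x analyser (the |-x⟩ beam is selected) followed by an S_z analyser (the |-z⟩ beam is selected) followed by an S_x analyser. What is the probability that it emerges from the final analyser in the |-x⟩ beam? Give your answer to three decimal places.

0.181

First analyser (S_x): P(|-x⟩) = |⟨-x|ψ⟩|² = 13/18.
After stage 1 the state is |-x⟩; P(|-z⟩) = |⟨-z|-x⟩|² = 1/2.
After stage 2 the state is |-z⟩; P(|-x⟩) = |⟨-x|-z⟩|² = 1/2.
Joint probability = 13/18 × 1/2 × 1/2 = 0.181.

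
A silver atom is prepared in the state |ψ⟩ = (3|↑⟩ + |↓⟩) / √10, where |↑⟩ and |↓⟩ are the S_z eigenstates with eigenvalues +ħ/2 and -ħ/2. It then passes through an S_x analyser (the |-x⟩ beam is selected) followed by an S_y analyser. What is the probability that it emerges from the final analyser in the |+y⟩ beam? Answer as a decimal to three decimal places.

First analyser (S_x): P(|-x⟩) = |⟨-x|ψ⟩|² = 4/20.
After stage 1 the state is |-x⟩; P(|+y⟩) = |⟨+y|-x⟩|² = 1/2.
Joint probability = 4/20 × 1/2 = 0.100.

0.100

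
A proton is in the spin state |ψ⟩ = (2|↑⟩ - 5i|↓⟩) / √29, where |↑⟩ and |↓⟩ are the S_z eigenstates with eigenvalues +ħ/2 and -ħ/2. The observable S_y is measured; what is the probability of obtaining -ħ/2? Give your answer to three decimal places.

|-y⟩ = (|↑⟩ - i|↓⟩)/√2, so ⟨-y|ψ⟩ = (7) / (√2·√29).
P = |7|² / 58 = 49/58.

0.845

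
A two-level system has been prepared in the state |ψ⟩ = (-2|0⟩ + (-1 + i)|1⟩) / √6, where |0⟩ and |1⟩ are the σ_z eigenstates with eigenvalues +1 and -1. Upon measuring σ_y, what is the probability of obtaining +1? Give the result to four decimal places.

0.1667

|+y⟩ = (|0⟩ + i|1⟩)/√2, so ⟨+y|ψ⟩ = (-1 + i) / (√2·√6).
P = |-1 + i|² / 12 = 2/12.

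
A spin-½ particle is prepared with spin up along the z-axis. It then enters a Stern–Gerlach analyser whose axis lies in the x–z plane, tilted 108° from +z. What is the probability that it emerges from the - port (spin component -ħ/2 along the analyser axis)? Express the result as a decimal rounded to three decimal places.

For spin-½, the probability of finding spin-up along an axis at angle θ to the initial spin direction is cos²(θ/2); spin-down is sin²(θ/2).
θ = 108°, so P = sin²(54°) ≈ 0.655.

0.655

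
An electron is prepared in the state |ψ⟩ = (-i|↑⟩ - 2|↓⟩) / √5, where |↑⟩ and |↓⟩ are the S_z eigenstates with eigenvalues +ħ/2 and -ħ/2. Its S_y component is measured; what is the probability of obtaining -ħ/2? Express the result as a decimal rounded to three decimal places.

|-y⟩ = (|↑⟩ - i|↓⟩)/√2, so ⟨-y|ψ⟩ = (-3i) / (√2·√5).
P = |-3i|² / 10 = 9/10.

0.900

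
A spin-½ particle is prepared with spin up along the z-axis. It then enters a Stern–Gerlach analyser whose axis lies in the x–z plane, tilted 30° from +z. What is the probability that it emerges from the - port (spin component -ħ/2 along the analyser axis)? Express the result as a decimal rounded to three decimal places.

0.067

For spin-½, the probability of finding spin-up along an axis at angle θ to the initial spin direction is cos²(θ/2); spin-down is sin²(θ/2).
θ = 30°, so P = sin²(15°) ≈ 0.067.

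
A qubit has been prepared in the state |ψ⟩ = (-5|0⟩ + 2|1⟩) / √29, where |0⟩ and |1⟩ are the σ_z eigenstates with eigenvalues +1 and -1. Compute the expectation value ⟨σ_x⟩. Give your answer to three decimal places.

⟨σ_x⟩ = 2 Re(a* b)/(|a|²+|b|²) with a = -5, b = 2.
a* b = -10, so ⟨σ_x⟩ = -20/29.

-0.690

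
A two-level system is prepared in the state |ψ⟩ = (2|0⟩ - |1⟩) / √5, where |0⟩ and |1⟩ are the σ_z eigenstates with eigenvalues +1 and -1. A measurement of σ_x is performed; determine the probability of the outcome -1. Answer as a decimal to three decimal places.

0.900

|-x⟩ = (|0⟩ - |1⟩)/√2, so ⟨-x|ψ⟩ = (3) / (√2·√5).
P = |3|² / 10 = 9/10.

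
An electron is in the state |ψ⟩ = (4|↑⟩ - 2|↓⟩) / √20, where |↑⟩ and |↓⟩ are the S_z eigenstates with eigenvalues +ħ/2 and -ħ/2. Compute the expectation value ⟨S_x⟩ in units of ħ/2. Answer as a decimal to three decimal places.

⟨σ_x⟩ = 2 Re(a* b)/(|a|²+|b|²) with a = 4, b = -2.
a* b = -8, so ⟨σ_x⟩ = -16/20.
⟨S_x⟩ = (ħ/2)·⟨σ_x⟩.

-0.800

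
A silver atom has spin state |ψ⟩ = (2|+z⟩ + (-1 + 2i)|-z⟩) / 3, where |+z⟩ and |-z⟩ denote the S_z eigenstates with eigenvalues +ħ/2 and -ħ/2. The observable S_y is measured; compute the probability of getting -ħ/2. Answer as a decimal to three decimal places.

|-y⟩ = (|+z⟩ - i|-z⟩)/√2, so ⟨-y|ψ⟩ = (-i) / (√2·3).
P = |-i|² / 18 = 1/18.

0.056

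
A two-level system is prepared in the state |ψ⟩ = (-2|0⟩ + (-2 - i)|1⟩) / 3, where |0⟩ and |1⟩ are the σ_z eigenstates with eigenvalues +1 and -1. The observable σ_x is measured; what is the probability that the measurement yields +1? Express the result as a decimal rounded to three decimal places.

|+x⟩ = (|0⟩ + |1⟩)/√2, so ⟨+x|ψ⟩ = (-4 - i) / (√2·3).
P = |-4 - i|² / 18 = 17/18.

0.944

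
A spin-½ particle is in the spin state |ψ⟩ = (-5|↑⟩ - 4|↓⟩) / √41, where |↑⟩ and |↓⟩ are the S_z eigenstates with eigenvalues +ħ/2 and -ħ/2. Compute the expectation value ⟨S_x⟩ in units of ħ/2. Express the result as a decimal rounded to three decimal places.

⟨σ_x⟩ = 2 Re(a* b)/(|a|²+|b|²) with a = -5, b = -4.
a* b = 20, so ⟨σ_x⟩ = 40/41.
⟨S_x⟩ = (ħ/2)·⟨σ_x⟩.

0.976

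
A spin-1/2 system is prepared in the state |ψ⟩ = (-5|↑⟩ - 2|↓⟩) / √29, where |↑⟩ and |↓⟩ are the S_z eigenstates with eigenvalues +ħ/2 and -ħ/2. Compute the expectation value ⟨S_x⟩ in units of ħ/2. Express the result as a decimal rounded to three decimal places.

0.690

⟨σ_x⟩ = 2 Re(a* b)/(|a|²+|b|²) with a = -5, b = -2.
a* b = 10, so ⟨σ_x⟩ = 20/29.
⟨S_x⟩ = (ħ/2)·⟨σ_x⟩.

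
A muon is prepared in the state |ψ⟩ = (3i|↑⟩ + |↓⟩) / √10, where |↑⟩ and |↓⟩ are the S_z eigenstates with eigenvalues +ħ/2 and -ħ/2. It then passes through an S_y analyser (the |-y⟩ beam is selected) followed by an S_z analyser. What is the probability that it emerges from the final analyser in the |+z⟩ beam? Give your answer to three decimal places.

First analyser (S_y): P(|-y⟩) = |⟨-y|ψ⟩|² = 16/20.
After stage 1 the state is |-y⟩; P(|+z⟩) = |⟨+z|-y⟩|² = 1/2.
Joint probability = 16/20 × 1/2 = 0.400.

0.400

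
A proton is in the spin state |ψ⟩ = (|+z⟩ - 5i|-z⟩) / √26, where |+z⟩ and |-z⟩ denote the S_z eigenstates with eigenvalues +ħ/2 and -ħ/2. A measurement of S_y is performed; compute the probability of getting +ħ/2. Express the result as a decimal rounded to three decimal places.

|+y⟩ = (|+z⟩ + i|-z⟩)/√2, so ⟨+y|ψ⟩ = (-4) / (√2·√26).
P = |-4|² / 52 = 16/52.

0.308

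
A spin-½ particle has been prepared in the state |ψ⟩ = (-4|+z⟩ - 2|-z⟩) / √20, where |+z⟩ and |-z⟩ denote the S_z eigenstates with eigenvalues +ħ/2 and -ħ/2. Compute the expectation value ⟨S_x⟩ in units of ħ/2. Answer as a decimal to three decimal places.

⟨σ_x⟩ = 2 Re(a* b)/(|a|²+|b|²) with a = -4, b = -2.
a* b = 8, so ⟨σ_x⟩ = 16/20.
⟨S_x⟩ = (ħ/2)·⟨σ_x⟩.

0.800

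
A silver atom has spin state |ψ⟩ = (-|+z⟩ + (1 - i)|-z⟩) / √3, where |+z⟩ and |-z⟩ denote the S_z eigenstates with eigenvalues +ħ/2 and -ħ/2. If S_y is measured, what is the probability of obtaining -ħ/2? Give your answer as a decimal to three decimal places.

|-y⟩ = (|+z⟩ - i|-z⟩)/√2, so ⟨-y|ψ⟩ = (i) / (√2·√3).
P = |i|² / 6 = 1/6.

0.167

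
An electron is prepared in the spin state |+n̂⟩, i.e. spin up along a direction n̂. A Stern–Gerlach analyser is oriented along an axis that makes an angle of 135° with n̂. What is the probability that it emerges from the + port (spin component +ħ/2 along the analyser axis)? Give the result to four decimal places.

0.1464

For spin-½, the probability of finding spin-up along an axis at angle θ to the initial spin direction is cos²(θ/2); spin-down is sin²(θ/2).
θ = 135°, so P = cos²(67.5°) ≈ 0.1464.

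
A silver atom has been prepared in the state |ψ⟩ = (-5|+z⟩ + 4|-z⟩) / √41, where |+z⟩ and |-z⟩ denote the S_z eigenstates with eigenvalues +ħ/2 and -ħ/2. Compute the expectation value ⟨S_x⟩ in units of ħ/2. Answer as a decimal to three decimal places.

⟨σ_x⟩ = 2 Re(a* b)/(|a|²+|b|²) with a = -5, b = 4.
a* b = -20, so ⟨σ_x⟩ = -40/41.
⟨S_x⟩ = (ħ/2)·⟨σ_x⟩.

-0.976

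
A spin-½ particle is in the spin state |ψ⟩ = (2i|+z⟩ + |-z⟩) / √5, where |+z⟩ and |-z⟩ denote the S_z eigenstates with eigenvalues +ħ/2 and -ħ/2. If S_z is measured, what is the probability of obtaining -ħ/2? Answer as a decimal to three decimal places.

The -ħ/2 outcome corresponds to |-z⟩. Its amplitude in |ψ⟩ is 1/√5.
P = |1|² / 5 = 1/5.

0.200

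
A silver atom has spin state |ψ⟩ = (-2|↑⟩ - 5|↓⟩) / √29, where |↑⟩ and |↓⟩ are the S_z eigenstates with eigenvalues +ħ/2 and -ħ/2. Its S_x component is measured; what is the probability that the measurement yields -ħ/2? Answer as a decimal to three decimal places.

|-x⟩ = (|↑⟩ - |↓⟩)/√2, so ⟨-x|ψ⟩ = (3) / (√2·√29).
P = |3|² / 58 = 9/58.

0.155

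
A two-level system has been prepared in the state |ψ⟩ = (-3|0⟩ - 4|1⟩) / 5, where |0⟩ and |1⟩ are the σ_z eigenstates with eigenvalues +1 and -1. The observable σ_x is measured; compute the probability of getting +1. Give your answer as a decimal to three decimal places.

0.980

|+x⟩ = (|0⟩ + |1⟩)/√2, so ⟨+x|ψ⟩ = (-7) / (√2·5).
P = |-7|² / 50 = 49/50.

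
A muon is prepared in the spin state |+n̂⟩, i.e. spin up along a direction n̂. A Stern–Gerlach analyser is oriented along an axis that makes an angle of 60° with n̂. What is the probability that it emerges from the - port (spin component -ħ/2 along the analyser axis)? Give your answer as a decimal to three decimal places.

For spin-½, the probability of finding spin-up along an axis at angle θ to the initial spin direction is cos²(θ/2); spin-down is sin²(θ/2).
θ = 60°, so P = sin²(30°) ≈ 0.250.

0.250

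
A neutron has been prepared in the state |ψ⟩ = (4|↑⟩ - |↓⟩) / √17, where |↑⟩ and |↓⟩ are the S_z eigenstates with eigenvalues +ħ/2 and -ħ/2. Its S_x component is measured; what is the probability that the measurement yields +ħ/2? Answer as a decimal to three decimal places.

|+x⟩ = (|↑⟩ + |↓⟩)/√2, so ⟨+x|ψ⟩ = (3) / (√2·√17).
P = |3|² / 34 = 9/34.

0.265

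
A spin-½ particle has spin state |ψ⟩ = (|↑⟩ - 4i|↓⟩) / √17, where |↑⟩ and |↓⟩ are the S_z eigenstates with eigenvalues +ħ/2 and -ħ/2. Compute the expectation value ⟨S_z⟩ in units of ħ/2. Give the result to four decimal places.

⟨σ_z⟩ = |a|² - |b|² divided by |a|²+|b|², with a, b the |↑⟩, |↓⟩ amplitudes.
= (1 - 16)/17 = -15/17.
⟨S_z⟩ = (ħ/2)·⟨σ_z⟩.

-0.8824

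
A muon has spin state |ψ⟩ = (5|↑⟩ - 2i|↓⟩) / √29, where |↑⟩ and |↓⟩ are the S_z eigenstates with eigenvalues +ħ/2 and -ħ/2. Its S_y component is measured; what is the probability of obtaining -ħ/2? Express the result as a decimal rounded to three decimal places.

0.845

|-y⟩ = (|↑⟩ - i|↓⟩)/√2, so ⟨-y|ψ⟩ = (7) / (√2·√29).
P = |7|² / 58 = 49/58.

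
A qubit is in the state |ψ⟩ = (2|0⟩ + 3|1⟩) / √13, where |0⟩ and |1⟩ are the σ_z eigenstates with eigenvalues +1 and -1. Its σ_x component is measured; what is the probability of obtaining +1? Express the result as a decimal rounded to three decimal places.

|+x⟩ = (|0⟩ + |1⟩)/√2, so ⟨+x|ψ⟩ = (5) / (√2·√13).
P = |5|² / 26 = 25/26.

0.962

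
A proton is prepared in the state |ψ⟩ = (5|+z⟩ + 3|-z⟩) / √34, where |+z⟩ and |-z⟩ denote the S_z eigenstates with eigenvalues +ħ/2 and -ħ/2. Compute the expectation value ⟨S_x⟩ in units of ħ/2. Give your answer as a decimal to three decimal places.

0.882

⟨σ_x⟩ = 2 Re(a* b)/(|a|²+|b|²) with a = 5, b = 3.
a* b = 15, so ⟨σ_x⟩ = 30/34.
⟨S_x⟩ = (ħ/2)·⟨σ_x⟩.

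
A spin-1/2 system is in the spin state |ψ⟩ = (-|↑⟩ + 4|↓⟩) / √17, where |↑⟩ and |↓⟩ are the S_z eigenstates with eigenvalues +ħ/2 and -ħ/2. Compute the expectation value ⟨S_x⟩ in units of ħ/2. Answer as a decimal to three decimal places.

⟨σ_x⟩ = 2 Re(a* b)/(|a|²+|b|²) with a = -1, b = 4.
a* b = -4, so ⟨σ_x⟩ = -8/17.
⟨S_x⟩ = (ħ/2)·⟨σ_x⟩.

-0.471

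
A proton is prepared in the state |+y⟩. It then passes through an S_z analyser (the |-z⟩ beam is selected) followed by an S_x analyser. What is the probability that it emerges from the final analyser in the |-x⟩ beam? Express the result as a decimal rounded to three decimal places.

0.250

First analyser (S_z): from |+y⟩, P(|-z⟩) = 1/2.
After stage 1 the state is |-z⟩; P(|-x⟩) = |⟨-x|-z⟩|² = 1/2.
Joint probability = 1/2 × 1/2 = 0.250.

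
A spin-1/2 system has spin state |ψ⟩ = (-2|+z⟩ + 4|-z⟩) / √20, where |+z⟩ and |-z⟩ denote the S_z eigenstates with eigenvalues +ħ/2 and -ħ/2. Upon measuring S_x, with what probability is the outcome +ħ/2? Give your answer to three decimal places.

|+x⟩ = (|+z⟩ + |-z⟩)/√2, so ⟨+x|ψ⟩ = (2) / (√2·√20).
P = |2|² / 40 = 4/40.

0.100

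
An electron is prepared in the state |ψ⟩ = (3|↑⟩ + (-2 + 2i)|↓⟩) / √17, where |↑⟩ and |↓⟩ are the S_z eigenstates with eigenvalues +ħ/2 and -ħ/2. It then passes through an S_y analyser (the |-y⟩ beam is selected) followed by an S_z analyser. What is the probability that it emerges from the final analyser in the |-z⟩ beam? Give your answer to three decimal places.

0.074

First analyser (S_y): P(|-y⟩) = |⟨-y|ψ⟩|² = 5/34.
After stage 1 the state is |-y⟩; P(|-z⟩) = |⟨-z|-y⟩|² = 1/2.
Joint probability = 5/34 × 1/2 = 0.074.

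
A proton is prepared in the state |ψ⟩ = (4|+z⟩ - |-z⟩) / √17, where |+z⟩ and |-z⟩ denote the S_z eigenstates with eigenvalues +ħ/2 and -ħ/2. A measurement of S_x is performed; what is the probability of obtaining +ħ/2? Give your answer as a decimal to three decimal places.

|+x⟩ = (|+z⟩ + |-z⟩)/√2, so ⟨+x|ψ⟩ = (3) / (√2·√17).
P = |3|² / 34 = 9/34.

0.265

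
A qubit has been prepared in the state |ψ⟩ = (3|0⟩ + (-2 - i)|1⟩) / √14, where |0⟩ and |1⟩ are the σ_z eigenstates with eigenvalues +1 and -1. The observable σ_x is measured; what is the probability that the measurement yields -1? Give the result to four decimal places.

0.9286

|-x⟩ = (|0⟩ - |1⟩)/√2, so ⟨-x|ψ⟩ = (5 + i) / (√2·√14).
P = |5 + i|² / 28 = 26/28.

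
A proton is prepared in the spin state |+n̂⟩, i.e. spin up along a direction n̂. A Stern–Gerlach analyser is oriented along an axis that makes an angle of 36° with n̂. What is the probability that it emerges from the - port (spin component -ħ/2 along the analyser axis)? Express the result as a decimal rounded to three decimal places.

For spin-½, the probability of finding spin-up along an axis at angle θ to the initial spin direction is cos²(θ/2); spin-down is sin²(θ/2).
θ = 36°, so P = sin²(18°) ≈ 0.095.

0.095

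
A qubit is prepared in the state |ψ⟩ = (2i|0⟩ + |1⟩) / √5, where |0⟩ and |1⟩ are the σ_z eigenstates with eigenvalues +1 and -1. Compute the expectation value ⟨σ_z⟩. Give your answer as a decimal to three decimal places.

0.600

⟨σ_z⟩ = |a|² - |b|² divided by |a|²+|b|², with a, b the |0⟩, |1⟩ amplitudes.
= (4 - 1)/5 = 3/5.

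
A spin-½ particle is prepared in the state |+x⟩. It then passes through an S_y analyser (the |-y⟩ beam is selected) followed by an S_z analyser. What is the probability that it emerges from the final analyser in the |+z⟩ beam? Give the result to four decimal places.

First analyser (S_y): from |+x⟩, P(|-y⟩) = 1/2.
After stage 1 the state is |-y⟩; P(|+z⟩) = |⟨+z|-y⟩|² = 1/2.
Joint probability = 1/2 × 1/2 = 0.2500.

0.2500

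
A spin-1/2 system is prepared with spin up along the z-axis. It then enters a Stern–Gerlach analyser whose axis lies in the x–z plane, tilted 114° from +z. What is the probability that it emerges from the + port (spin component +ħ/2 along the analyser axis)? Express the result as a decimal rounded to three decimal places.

0.297

For spin-½, the probability of finding spin-up along an axis at angle θ to the initial spin direction is cos²(θ/2); spin-down is sin²(θ/2).
θ = 114°, so P = cos²(57°) ≈ 0.297.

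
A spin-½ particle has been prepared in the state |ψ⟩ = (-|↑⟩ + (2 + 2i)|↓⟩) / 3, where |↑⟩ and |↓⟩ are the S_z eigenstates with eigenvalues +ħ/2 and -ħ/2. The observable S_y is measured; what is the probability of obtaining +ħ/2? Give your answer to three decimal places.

0.278

|+y⟩ = (|↑⟩ + i|↓⟩)/√2, so ⟨+y|ψ⟩ = (1 - 2i) / (√2·3).
P = |1 - 2i|² / 18 = 5/18.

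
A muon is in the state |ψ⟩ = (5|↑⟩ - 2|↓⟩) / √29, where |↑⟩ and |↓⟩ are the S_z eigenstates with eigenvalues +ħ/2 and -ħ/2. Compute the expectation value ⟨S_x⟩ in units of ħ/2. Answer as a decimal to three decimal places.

-0.690

⟨σ_x⟩ = 2 Re(a* b)/(|a|²+|b|²) with a = 5, b = -2.
a* b = -10, so ⟨σ_x⟩ = -20/29.
⟨S_x⟩ = (ħ/2)·⟨σ_x⟩.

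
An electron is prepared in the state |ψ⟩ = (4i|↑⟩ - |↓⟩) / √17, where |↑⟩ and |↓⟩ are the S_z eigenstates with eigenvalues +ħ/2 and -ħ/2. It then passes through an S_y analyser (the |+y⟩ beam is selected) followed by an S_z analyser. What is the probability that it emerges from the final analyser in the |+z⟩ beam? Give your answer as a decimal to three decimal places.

0.368

First analyser (S_y): P(|+y⟩) = |⟨+y|ψ⟩|² = 25/34.
After stage 1 the state is |+y⟩; P(|+z⟩) = |⟨+z|+y⟩|² = 1/2.
Joint probability = 25/34 × 1/2 = 0.368.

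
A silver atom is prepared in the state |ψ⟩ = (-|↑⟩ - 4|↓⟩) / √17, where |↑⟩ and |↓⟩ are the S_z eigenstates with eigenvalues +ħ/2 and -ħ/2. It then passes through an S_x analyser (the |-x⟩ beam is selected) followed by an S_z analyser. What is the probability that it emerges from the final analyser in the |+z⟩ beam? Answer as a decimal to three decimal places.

First analyser (S_x): P(|-x⟩) = |⟨-x|ψ⟩|² = 9/34.
After stage 1 the state is |-x⟩; P(|+z⟩) = |⟨+z|-x⟩|² = 1/2.
Joint probability = 9/34 × 1/2 = 0.132.

0.132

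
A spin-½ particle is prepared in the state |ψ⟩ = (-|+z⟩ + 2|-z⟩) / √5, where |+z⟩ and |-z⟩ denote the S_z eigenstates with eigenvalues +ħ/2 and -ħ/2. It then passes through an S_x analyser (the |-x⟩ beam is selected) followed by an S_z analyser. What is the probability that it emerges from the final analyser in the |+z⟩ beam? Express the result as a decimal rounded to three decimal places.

First analyser (S_x): P(|-x⟩) = |⟨-x|ψ⟩|² = 9/10.
After stage 1 the state is |-x⟩; P(|+z⟩) = |⟨+z|-x⟩|² = 1/2.
Joint probability = 9/10 × 1/2 = 0.450.

0.450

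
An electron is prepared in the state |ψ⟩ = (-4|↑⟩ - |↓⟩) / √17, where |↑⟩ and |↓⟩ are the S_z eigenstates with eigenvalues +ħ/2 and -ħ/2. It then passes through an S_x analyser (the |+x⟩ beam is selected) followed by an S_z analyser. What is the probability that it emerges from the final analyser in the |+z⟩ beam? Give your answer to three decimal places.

0.368

First analyser (S_x): P(|+x⟩) = |⟨+x|ψ⟩|² = 25/34.
After stage 1 the state is |+x⟩; P(|+z⟩) = |⟨+z|+x⟩|² = 1/2.
Joint probability = 25/34 × 1/2 = 0.368.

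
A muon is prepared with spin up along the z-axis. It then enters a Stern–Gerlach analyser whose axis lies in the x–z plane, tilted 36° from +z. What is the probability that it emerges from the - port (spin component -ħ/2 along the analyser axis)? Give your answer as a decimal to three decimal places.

For spin-½, the probability of finding spin-up along an axis at angle θ to the initial spin direction is cos²(θ/2); spin-down is sin²(θ/2).
θ = 36°, so P = sin²(18°) ≈ 0.095.

0.095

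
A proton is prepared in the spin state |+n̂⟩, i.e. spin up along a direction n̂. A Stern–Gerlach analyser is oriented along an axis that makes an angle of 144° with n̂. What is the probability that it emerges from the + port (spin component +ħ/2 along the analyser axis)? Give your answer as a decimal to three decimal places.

For spin-½, the probability of finding spin-up along an axis at angle θ to the initial spin direction is cos²(θ/2); spin-down is sin²(θ/2).
θ = 144°, so P = cos²(72°) ≈ 0.095.

0.095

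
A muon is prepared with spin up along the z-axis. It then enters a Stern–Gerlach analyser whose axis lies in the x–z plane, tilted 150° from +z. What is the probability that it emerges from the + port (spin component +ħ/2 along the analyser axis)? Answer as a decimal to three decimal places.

0.067

For spin-½, the probability of finding spin-up along an axis at angle θ to the initial spin direction is cos²(θ/2); spin-down is sin²(θ/2).
θ = 150°, so P = cos²(75°) ≈ 0.067.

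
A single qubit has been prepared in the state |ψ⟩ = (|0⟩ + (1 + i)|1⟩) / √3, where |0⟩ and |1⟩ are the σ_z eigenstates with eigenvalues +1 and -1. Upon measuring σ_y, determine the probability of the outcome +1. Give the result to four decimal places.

|+y⟩ = (|0⟩ + i|1⟩)/√2, so ⟨+y|ψ⟩ = (2 - i) / (√2·√3).
P = |2 - i|² / 6 = 5/6.

0.8333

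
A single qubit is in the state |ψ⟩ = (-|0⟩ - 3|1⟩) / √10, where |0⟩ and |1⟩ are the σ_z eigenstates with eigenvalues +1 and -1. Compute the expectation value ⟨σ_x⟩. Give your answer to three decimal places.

⟨σ_x⟩ = 2 Re(a* b)/(|a|²+|b|²) with a = -1, b = -3.
a* b = 3, so ⟨σ_x⟩ = 6/10.

0.600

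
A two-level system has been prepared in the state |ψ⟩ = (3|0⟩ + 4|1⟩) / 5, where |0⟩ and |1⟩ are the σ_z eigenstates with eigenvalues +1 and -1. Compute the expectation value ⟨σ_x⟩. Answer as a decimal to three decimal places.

⟨σ_x⟩ = 2 Re(a* b)/(|a|²+|b|²) with a = 3, b = 4.
a* b = 12, so ⟨σ_x⟩ = 24/25.

0.960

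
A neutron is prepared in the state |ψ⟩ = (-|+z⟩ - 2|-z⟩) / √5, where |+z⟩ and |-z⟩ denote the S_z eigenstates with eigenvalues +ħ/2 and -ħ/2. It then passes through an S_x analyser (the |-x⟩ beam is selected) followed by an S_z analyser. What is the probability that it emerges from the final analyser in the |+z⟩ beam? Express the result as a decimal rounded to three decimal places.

First analyser (S_x): P(|-x⟩) = |⟨-x|ψ⟩|² = 1/10.
After stage 1 the state is |-x⟩; P(|+z⟩) = |⟨+z|-x⟩|² = 1/2.
Joint probability = 1/10 × 1/2 = 0.050.

0.050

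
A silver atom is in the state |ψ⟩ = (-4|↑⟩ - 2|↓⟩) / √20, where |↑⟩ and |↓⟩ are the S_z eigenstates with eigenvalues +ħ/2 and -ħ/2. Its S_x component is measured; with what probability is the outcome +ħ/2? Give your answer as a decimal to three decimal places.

0.900

|+x⟩ = (|↑⟩ + |↓⟩)/√2, so ⟨+x|ψ⟩ = (-6) / (√2·√20).
P = |-6|² / 40 = 36/40.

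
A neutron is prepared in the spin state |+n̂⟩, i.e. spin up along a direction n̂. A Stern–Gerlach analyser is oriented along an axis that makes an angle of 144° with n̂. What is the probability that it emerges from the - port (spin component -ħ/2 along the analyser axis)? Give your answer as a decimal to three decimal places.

For spin-½, the probability of finding spin-up along an axis at angle θ to the initial spin direction is cos²(θ/2); spin-down is sin²(θ/2).
θ = 144°, so P = sin²(72°) ≈ 0.905.

0.905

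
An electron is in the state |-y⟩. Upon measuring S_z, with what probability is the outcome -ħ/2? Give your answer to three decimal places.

0.500

In the S_z basis, |-y⟩ = (|↑⟩ - i|↓⟩)/√2 and |-z⟩ = |↓⟩.
|⟨-z|-y⟩|² = 1/2.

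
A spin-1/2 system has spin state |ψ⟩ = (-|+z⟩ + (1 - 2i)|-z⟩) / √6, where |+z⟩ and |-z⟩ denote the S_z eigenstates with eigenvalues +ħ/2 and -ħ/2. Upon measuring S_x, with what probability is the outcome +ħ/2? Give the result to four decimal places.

0.3333

|+x⟩ = (|+z⟩ + |-z⟩)/√2, so ⟨+x|ψ⟩ = (-2i) / (√2·√6).
P = |-2i|² / 12 = 4/12.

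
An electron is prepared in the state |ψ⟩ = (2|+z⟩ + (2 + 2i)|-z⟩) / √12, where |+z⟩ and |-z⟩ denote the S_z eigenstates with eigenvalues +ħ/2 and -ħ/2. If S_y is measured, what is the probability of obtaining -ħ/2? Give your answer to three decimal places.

0.167

|-y⟩ = (|+z⟩ - i|-z⟩)/√2, so ⟨-y|ψ⟩ = (2i) / (√2·√12).
P = |2i|² / 24 = 4/24.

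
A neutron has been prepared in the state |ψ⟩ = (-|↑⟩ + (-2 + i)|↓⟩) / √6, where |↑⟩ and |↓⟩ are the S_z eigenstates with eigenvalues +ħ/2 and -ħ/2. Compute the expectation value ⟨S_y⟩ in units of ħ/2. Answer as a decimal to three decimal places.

-0.333

⟨σ_y⟩ = 2 Im(a* b)/(|a|²+|b|²) with a = -1, b = (-2 + i).
a* b = (2 - i), so ⟨σ_y⟩ = -2/6.
⟨S_y⟩ = (ħ/2)·⟨σ_y⟩.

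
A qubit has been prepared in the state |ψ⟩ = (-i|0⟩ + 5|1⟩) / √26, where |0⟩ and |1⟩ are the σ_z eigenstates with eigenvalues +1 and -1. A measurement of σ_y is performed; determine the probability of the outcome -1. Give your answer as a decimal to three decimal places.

|-y⟩ = (|0⟩ - i|1⟩)/√2, so ⟨-y|ψ⟩ = (4i) / (√2·√26).
P = |4i|² / 52 = 16/52.

0.308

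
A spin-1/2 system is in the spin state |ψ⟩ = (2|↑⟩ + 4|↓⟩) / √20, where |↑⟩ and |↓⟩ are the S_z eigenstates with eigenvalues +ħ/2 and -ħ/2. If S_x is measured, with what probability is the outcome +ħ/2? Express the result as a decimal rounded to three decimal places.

|+x⟩ = (|↑⟩ + |↓⟩)/√2, so ⟨+x|ψ⟩ = (6) / (√2·√20).
P = |6|² / 40 = 36/40.

0.900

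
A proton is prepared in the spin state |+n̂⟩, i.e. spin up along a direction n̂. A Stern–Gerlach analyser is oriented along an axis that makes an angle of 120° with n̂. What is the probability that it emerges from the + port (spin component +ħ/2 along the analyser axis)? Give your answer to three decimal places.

0.250

For spin-½, the probability of finding spin-up along an axis at angle θ to the initial spin direction is cos²(θ/2); spin-down is sin²(θ/2).
θ = 120°, so P = cos²(60°) ≈ 0.250.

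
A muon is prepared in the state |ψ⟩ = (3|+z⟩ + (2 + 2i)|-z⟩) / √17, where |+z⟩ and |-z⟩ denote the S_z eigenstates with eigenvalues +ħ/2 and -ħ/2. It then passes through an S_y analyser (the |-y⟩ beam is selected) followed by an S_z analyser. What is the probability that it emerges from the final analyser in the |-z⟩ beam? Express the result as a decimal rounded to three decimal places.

First analyser (S_y): P(|-y⟩) = |⟨-y|ψ⟩|² = 5/34.
After stage 1 the state is |-y⟩; P(|-z⟩) = |⟨-z|-y⟩|² = 1/2.
Joint probability = 5/34 × 1/2 = 0.074.

0.074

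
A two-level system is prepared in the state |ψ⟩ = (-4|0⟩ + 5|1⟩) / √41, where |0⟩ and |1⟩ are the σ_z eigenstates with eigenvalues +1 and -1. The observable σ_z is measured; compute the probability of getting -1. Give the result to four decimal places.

The -1 outcome corresponds to |1⟩. Its amplitude in |ψ⟩ is 5/√41.
P = |5|² / 41 = 25/41.

0.6098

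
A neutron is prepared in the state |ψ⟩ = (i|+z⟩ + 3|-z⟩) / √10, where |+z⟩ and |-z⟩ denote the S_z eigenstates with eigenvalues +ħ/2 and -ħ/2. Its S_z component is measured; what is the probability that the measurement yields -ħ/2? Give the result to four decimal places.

The -ħ/2 outcome corresponds to |-z⟩. Its amplitude in |ψ⟩ is 3/√10.
P = |3|² / 10 = 9/10.

0.9000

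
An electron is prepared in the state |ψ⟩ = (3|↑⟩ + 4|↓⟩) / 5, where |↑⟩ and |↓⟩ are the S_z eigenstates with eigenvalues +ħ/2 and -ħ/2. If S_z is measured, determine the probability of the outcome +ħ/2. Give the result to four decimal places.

0.3600

The +ħ/2 outcome corresponds to |↑⟩. Its amplitude in |ψ⟩ is 3/5.
P = |3|² / 25 = 9/25.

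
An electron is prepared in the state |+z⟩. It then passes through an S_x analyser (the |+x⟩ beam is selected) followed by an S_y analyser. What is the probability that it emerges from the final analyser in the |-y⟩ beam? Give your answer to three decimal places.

First analyser (S_x): from |+z⟩, P(|+x⟩) = 1/2.
After stage 1 the state is |+x⟩; P(|-y⟩) = |⟨-y|+x⟩|² = 1/2.
Joint probability = 1/2 × 1/2 = 0.250.

0.250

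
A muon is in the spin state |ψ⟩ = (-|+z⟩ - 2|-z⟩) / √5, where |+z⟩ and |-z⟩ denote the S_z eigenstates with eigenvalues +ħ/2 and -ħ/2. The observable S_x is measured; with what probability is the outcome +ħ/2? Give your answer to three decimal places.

|+x⟩ = (|+z⟩ + |-z⟩)/√2, so ⟨+x|ψ⟩ = (-3) / (√2·√5).
P = |-3|² / 10 = 9/10.

0.900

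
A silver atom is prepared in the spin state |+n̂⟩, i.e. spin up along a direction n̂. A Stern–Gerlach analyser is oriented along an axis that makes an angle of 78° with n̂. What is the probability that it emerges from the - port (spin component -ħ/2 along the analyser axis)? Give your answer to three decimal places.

For spin-½, the probability of finding spin-up along an axis at angle θ to the initial spin direction is cos²(θ/2); spin-down is sin²(θ/2).
θ = 78°, so P = sin²(39°) ≈ 0.396.

0.396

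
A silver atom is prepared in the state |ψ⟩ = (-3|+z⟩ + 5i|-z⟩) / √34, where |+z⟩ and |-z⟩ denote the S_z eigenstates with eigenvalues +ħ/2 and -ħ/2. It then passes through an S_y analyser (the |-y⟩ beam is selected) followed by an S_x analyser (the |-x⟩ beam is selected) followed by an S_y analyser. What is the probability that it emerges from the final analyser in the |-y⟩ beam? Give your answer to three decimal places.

0.235

First analyser (S_y): P(|-y⟩) = |⟨-y|ψ⟩|² = 64/68.
After stage 1 the state is |-y⟩; P(|-x⟩) = |⟨-x|-y⟩|² = 1/2.
After stage 2 the state is |-x⟩; P(|-y⟩) = |⟨-y|-x⟩|² = 1/2.
Joint probability = 64/68 × 1/2 × 1/2 = 0.235.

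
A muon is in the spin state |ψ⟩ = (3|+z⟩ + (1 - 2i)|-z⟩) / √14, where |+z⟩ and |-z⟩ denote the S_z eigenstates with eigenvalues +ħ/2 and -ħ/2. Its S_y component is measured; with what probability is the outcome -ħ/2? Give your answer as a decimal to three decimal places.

0.929

|-y⟩ = (|+z⟩ - i|-z⟩)/√2, so ⟨-y|ψ⟩ = (5 + i) / (√2·√14).
P = |5 + i|² / 28 = 26/28.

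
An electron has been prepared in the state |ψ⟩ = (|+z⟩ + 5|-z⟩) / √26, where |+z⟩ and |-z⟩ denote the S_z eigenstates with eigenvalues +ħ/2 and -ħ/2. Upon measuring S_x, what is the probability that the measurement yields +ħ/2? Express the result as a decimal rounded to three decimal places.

0.692

|+x⟩ = (|+z⟩ + |-z⟩)/√2, so ⟨+x|ψ⟩ = (6) / (√2·√26).
P = |6|² / 52 = 36/52.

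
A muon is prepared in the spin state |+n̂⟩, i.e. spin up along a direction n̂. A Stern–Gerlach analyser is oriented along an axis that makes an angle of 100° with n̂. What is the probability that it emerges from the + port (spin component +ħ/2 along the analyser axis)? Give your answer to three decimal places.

0.413

For spin-½, the probability of finding spin-up along an axis at angle θ to the initial spin direction is cos²(θ/2); spin-down is sin²(θ/2).
θ = 100°, so P = cos²(50°) ≈ 0.413.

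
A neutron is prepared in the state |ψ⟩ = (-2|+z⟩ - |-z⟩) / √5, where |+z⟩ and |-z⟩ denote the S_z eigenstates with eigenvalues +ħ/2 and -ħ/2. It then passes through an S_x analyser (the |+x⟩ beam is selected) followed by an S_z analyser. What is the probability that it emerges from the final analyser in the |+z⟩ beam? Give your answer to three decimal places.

First analyser (S_x): P(|+x⟩) = |⟨+x|ψ⟩|² = 9/10.
After stage 1 the state is |+x⟩; P(|+z⟩) = |⟨+z|+x⟩|² = 1/2.
Joint probability = 9/10 × 1/2 = 0.450.

0.450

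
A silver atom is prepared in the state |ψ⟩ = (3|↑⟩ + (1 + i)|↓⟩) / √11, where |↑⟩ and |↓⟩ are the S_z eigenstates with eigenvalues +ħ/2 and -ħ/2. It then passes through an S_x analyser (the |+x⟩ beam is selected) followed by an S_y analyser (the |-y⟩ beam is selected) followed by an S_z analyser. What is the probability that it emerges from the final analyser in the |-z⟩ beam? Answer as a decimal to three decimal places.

First analyser (S_x): P(|+x⟩) = |⟨+x|ψ⟩|² = 17/22.
After stage 1 the state is |+x⟩; P(|-y⟩) = |⟨-y|+x⟩|² = 1/2.
After stage 2 the state is |-y⟩; P(|-z⟩) = |⟨-z|-y⟩|² = 1/2.
Joint probability = 17/22 × 1/2 × 1/2 = 0.193.

0.193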